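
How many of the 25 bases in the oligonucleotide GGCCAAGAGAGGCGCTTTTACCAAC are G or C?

Counting bases: C=7, T=4, G=7, A=7
Total G or C: 7 + 7 = 14

14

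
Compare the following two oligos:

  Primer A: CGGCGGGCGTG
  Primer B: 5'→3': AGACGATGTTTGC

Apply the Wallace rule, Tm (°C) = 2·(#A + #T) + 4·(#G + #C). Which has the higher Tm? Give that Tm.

Primer A: A+T=1, G+C=10 → Tm = 2(1)+4(10) = 42°C
Primer B: A+T=7, G+C=6 → Tm = 2(7)+4(6) = 38°C
42°C vs 38°C → primer A is higher.

Primer A, 42°C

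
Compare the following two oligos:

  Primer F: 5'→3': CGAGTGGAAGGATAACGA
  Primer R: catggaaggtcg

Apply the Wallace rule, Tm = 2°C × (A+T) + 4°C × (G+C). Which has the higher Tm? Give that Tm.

Primer F: A+T=9, G+C=9 → Tm = 2(9)+4(9) = 54°C
Primer R: A+T=5, G+C=7 → Tm = 2(5)+4(7) = 38°C
54°C vs 38°C → primer F is higher.

Primer F, 54°C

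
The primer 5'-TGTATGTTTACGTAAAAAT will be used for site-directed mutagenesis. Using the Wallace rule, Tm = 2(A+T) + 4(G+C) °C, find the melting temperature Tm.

46°C

Scanning the sequence gives A=7, G=3, T=8, C=1.
A+T = 15, G+C = 4
Tm = 4·4 + 2·15 = 16 + 30 = 46°C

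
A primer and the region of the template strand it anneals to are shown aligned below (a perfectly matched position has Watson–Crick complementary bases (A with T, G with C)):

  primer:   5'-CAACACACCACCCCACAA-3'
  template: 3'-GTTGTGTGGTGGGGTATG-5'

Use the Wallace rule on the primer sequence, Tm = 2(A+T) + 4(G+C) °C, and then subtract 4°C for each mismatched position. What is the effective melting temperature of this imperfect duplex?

Primer base counts: A=8, T=0, G=0, C=10 → A+T=8, G+C=10
Perfect-match Tm = 2(8) + 4(10) = 16 + 40 = 56°C
Mismatches (positions where the bases are not complementary): 2 (at positions 16, 18)
Effective Tm = 56 − 2×4 = 56 − 8 = 48°C

48°C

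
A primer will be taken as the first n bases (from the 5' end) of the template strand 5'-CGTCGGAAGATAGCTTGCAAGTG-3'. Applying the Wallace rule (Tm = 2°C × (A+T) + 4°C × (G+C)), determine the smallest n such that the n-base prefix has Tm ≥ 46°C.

n = 15

First 14 bases: CGTCGGAAGATAGC → Tm = 44°C (< 46°C)
First 15 bases: CGTCGGAAGATAGCT → Tm = 46°C (≥ 46°C)
Since every base adds ≥2°C, Tm only increases with n, so the threshold is first crossed at n = 15.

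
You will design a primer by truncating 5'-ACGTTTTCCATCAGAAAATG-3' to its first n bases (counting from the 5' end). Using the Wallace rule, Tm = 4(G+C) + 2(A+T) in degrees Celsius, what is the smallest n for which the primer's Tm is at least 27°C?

n = 10

First 9 bases: ACGTTTTCC → Tm = 26°C (< 27°C)
First 10 bases: ACGTTTTCCA → Tm = 28°C (≥ 27°C)
Each additional base adds 2°C (A/T) or 4°C (G/C), so Tm is non-decreasing in n; n = 10 is the first length to reach 27°C.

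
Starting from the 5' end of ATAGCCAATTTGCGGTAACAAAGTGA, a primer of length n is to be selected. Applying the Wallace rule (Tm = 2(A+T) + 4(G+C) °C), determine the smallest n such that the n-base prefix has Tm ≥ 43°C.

First 14 bases: ATAGCCAATTTGCG → Tm = 40°C (< 43°C)
First 15 bases: ATAGCCAATTTGCGG → Tm = 44°C (≥ 43°C)
Since every base adds ≥2°C, Tm only increases with n, so the threshold is first crossed at n = 15.

n = 15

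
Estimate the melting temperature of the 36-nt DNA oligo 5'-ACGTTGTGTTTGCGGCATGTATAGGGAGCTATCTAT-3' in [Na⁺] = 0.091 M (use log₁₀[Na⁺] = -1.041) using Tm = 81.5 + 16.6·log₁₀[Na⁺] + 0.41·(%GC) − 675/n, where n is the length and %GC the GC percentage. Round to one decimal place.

Length n = 36. Counting bases: A=7, G=11, T=13, C=5
G+C = 16, so %GC = 16/36 × 100 = 44.444%
Salt term: 16.6 × (-1.041) = -17.281
GC term: 0.41 × 44.444 = 18.222; length term: −675/36 = −18.75
Tm = 81.5 + (-17.281) + 18.222 − 18.75 = 63.691 → 63.7°C

63.7°C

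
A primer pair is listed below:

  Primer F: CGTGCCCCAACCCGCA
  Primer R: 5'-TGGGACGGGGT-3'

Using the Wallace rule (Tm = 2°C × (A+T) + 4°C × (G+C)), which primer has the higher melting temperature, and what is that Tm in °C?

Primer F: A+T=4, G+C=12 → Tm = 2(4)+4(12) = 56°C
Primer R: A+T=3, G+C=8 → Tm = 2(3)+4(8) = 38°C
56°C vs 38°C → primer F is higher.

Primer F, 56°C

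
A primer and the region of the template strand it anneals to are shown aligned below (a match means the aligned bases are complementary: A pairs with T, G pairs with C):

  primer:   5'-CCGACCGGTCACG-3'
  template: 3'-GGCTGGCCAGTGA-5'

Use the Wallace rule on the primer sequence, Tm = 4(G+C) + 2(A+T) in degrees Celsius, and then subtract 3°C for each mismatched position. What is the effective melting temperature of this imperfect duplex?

Primer base counts: A=2, T=1, G=4, C=6 → A+T=3, G+C=10
Perfect-match Tm = 2(3) + 4(10) = 6 + 40 = 46°C
Mismatches (positions where the bases are not complementary): 1 (at position 13)
Effective Tm = 46 − 1×3 = 46 − 3 = 43°C

43°C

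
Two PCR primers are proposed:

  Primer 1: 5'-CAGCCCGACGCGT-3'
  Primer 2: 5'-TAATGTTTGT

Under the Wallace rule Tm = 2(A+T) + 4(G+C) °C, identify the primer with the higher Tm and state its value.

Primer 1, 46°C

Primer 1: A+T=3, G+C=10 → Tm = 2(3)+4(10) = 46°C
Primer 2: A+T=8, G+C=2 → Tm = 2(8)+4(2) = 24°C
46°C vs 24°C → primer 1 is higher.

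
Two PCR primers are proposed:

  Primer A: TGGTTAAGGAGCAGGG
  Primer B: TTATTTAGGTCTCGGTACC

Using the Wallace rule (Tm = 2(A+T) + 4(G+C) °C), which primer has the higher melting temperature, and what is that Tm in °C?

Primer B, 54°C

Primer A: A+T=7, G+C=9 → Tm = 2(7)+4(9) = 50°C
Primer B: A+T=11, G+C=8 → Tm = 2(11)+4(8) = 54°C
50°C vs 54°C → primer B is higher.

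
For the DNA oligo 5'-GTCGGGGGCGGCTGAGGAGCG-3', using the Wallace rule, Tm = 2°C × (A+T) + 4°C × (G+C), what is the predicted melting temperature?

Base counts: G=13, A=2, C=4, T=2
A+T = 4, G+C = 17
Tm = 4·17 + 2·4 = 68 + 8 = 76°C

76°C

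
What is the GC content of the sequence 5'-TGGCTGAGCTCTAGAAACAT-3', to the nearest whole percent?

T=5, C=4, G=5, A=6
G+C = 5 + 4 = 9 out of 20 bases
%GC = 9/20 × 100 = 45% ≈ 45%

45%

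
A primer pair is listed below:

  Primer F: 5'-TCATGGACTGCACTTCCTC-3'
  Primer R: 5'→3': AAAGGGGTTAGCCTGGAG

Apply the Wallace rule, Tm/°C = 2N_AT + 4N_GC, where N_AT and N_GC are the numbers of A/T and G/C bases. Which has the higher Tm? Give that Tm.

Primer F, 58°C

Primer F: A+T=9, G+C=10 → Tm = 2(9)+4(10) = 58°C
Primer R: A+T=8, G+C=10 → Tm = 2(8)+4(10) = 56°C
58°C vs 56°C → primer F is higher.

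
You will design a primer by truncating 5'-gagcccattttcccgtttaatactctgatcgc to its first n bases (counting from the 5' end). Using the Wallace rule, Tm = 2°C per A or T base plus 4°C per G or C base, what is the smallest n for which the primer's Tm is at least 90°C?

n = 31

First 30 bases: GAGCCCATTTTCCCGTTTAATACTCTGATC → Tm = 86°C (< 90°C)
First 31 bases: GAGCCCATTTTCCCGTTTAATACTCTGATCG → Tm = 90°C (≥ 90°C)
Since every base adds ≥2°C, Tm only increases with n, so the threshold is first crossed at n = 31.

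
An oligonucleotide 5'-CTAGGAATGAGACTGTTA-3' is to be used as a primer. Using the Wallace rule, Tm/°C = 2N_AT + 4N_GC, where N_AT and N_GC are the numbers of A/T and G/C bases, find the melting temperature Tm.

50°C

C=2, A=6, G=5, T=5
AT pairs contribute 11, GC pairs contribute 7.
Tm = 2×11 + 4×7 = 50°C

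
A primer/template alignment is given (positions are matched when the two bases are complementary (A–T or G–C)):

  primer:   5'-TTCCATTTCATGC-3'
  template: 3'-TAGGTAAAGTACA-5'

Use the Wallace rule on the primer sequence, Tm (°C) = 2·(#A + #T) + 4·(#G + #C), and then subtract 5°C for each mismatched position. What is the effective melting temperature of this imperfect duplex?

Primer base counts: A=2, T=6, G=1, C=4 → A+T=8, G+C=5
Perfect-match Tm = 2(8) + 4(5) = 16 + 20 = 36°C
Mismatches (positions where the bases are not complementary): 2 (at positions 1, 13)
Effective Tm = 36 − 2×5 = 36 − 10 = 26°C

26°C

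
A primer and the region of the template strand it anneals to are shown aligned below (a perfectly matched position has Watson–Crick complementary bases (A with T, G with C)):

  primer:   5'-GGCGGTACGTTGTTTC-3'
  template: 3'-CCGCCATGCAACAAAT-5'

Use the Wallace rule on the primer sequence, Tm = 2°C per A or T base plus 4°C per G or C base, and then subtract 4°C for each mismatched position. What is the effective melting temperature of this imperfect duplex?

46°C

Primer base counts: A=1, T=6, G=6, C=3 → A+T=7, G+C=9
Perfect-match Tm = 2(7) + 4(9) = 14 + 36 = 50°C
Mismatches (positions where the bases are not complementary): 1 (at position 16)
Effective Tm = 50 − 1×4 = 50 − 4 = 46°C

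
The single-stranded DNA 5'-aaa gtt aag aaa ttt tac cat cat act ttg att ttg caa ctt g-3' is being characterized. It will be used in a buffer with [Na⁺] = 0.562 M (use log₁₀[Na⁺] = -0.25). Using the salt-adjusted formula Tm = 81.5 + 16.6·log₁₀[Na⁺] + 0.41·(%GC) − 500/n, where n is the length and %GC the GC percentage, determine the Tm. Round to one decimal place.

Length n = 43. Scanning the sequence gives T=17, A=15, C=6, G=5.
G+C = 11, so %GC = 11/43 × 100 = 25.581%
Salt term: 16.6 × (-0.25) = -4.15
GC term: 0.41 × 25.581 = 10.488; length term: −500/43 = −11.628
Tm = 81.5 + (-4.15) + 10.488 − 11.628 = 76.21 → 76.2°C

76.2°C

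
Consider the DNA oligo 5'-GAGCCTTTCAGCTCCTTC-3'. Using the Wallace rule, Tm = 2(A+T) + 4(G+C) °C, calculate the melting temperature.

Base counts: A=2, C=7, T=6, G=3
A+T = 8, G+C = 10
Tm = 2×8 + 4×10 = 56°C

56°C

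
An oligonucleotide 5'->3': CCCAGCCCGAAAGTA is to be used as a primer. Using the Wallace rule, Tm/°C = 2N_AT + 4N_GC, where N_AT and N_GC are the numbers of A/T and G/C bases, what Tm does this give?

48°C

Scanning the sequence gives T=1, C=6, A=5, G=3.
So N_AT = 6 and N_GC = 9.
Tm = 2(6) + 4(9) = 12 + 36 = 48°C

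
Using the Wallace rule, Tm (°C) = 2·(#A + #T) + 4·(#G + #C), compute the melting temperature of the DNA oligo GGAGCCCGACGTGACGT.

58°C

Scanning the sequence gives A=3, G=7, T=2, C=5.
AT pairs contribute 5, GC pairs contribute 12.
Tm = 2(5) + 4(12) = 10 + 48 = 58°C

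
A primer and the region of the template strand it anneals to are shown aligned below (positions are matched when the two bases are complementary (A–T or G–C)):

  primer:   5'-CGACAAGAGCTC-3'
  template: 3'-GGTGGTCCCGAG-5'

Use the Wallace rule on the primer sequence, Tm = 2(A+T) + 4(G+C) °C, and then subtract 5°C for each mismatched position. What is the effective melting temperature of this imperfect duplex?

Primer base counts: A=4, T=1, G=3, C=4 → A+T=5, G+C=7
Perfect-match Tm = 2(5) + 4(7) = 10 + 28 = 38°C
Mismatches (positions where the bases are not complementary): 3 (at positions 2, 5, 8)
Effective Tm = 38 − 3×5 = 38 − 15 = 23°C

23°C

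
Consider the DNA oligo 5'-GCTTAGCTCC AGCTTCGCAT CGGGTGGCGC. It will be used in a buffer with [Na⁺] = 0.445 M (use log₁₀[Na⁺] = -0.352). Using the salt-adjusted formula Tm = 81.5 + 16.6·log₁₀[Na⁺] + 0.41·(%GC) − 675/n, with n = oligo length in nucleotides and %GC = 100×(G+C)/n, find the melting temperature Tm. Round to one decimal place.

Length n = 30. C=10, T=7, A=3, G=10
G+C = 20, so %GC = 20/30 × 100 = 66.667%
Salt term: 16.6 × (-0.352) = -5.843
GC term: 0.41 × 66.667 = 27.333; length term: −675/30 = −22.5
Tm = 81.5 + (-5.843) + 27.333 − 22.5 = 80.49 → 80.5°C

80.5°C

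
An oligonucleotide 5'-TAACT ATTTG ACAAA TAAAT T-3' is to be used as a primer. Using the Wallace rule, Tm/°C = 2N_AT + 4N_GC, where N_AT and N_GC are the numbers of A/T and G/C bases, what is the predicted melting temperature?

Scanning the sequence gives A=10, T=8, C=2, G=1.
AT pairs contribute 18, GC pairs contribute 3.
Tm = 2×18 + 4×3 = 48°C

48°C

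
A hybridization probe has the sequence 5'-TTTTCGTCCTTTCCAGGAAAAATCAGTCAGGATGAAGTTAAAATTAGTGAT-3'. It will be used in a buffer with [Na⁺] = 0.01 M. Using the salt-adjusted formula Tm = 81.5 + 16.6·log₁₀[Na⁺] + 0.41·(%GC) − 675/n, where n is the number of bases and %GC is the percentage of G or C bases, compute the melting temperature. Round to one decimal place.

Length n = 51. Counting bases: A=17, C=7, T=17, G=10
G+C = 17, so %GC = 17/51 × 100 = 33.333%
Salt term: 16.6 × (-2) = -33.2
GC term: 0.41 × 33.333 = 13.667; length term: −675/51 = −13.235
Tm = 81.5 + (-33.2) + 13.667 − 13.235 = 48.732 → 48.7°C

48.7°C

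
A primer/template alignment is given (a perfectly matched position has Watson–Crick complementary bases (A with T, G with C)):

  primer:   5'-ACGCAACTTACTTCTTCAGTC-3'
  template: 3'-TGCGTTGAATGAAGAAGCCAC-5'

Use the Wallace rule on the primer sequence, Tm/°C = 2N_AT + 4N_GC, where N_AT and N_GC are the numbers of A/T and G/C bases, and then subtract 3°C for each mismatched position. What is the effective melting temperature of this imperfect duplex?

Primer base counts: A=5, T=7, G=2, C=7 → A+T=12, G+C=9
Perfect-match Tm = 2(12) + 4(9) = 24 + 36 = 60°C
Mismatches (positions where the bases are not complementary): 2 (at positions 18, 21)
Effective Tm = 60 − 2×3 = 60 − 6 = 54°C

54°C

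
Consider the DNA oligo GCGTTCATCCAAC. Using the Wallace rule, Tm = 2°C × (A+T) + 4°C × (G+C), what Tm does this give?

Counting bases: G=2, A=3, C=5, T=3
A+T = 6, G+C = 7
Tm = 4·7 + 2·6 = 28 + 12 = 40°C

40°C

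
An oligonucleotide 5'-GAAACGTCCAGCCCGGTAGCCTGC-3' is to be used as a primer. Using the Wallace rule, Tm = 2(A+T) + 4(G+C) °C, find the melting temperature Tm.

80°C

Scanning the sequence gives A=5, G=7, C=9, T=3.
A+T = 8, G+C = 16
Tm = 2×8 + 4×16 = 80°C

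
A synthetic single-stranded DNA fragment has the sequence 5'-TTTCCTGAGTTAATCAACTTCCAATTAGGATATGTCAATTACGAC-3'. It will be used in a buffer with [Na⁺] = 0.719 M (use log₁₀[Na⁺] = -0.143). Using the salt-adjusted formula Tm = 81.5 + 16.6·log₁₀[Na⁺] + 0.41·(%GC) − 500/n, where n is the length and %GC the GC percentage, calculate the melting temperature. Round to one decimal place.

81.7°C

Length n = 45. C=9, T=16, G=6, A=14
G+C = 15, so %GC = 15/45 × 100 = 33.333%
Salt term: 16.6 × (-0.143) = -2.374
GC term: 0.41 × 33.333 = 13.667; length term: −500/45 = −11.111
Tm = 81.5 + (-2.374) + 13.667 − 11.111 = 81.682 → 81.7°C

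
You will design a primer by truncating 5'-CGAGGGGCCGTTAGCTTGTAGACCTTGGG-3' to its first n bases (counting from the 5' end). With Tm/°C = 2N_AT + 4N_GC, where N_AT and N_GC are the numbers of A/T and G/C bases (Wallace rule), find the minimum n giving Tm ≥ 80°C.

First 24 bases: CGAGGGGCCGTTAGCTTGTAGACC → Tm = 78°C (< 80°C)
First 25 bases: CGAGGGGCCGTTAGCTTGTAGACCT → Tm = 80°C (≥ 80°C)
Each additional base adds 2°C (A/T) or 4°C (G/C), so Tm is non-decreasing in n; n = 25 is the first length to reach 80°C.

n = 25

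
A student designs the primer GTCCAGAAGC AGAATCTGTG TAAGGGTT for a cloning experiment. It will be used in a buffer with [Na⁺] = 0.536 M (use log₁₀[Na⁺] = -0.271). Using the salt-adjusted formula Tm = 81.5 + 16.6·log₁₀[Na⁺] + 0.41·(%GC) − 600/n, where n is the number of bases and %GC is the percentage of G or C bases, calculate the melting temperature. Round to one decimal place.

74.6°C

Length n = 28. Counting bases: T=7, A=8, G=9, C=4
G+C = 13, so %GC = 13/28 × 100 = 46.429%
Salt term: 16.6 × (-0.271) = -4.499
GC term: 0.41 × 46.429 = 19.036; length term: −600/28 = −21.429
Tm = 81.5 + (-4.499) + 19.036 − 21.429 = 74.608 → 74.6°C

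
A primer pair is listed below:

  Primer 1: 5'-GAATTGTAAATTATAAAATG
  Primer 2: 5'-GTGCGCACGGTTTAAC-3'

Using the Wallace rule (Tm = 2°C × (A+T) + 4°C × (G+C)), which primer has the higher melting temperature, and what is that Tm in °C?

Primer 1: A+T=17, G+C=3 → Tm = 2(17)+4(3) = 46°C
Primer 2: A+T=7, G+C=9 → Tm = 2(7)+4(9) = 50°C
46°C vs 50°C → primer 2 is higher.

Primer 2, 50°C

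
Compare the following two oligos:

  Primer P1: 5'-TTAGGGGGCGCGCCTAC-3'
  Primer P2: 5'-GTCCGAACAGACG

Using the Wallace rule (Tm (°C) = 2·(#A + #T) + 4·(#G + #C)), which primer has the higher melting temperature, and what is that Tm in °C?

Primer P1, 58°C

Primer P1: A+T=5, G+C=12 → Tm = 2(5)+4(12) = 58°C
Primer P2: A+T=5, G+C=8 → Tm = 2(5)+4(8) = 42°C
58°C vs 42°C → primer P1 is higher.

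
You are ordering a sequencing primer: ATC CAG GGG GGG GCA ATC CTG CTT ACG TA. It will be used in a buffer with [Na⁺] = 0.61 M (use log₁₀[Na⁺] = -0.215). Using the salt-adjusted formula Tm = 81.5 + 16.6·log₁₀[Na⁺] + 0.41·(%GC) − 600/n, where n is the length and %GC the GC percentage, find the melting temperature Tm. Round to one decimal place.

Length n = 29. Base counts: G=10, T=6, A=6, C=7
G+C = 17, so %GC = 17/29 × 100 = 58.621%
Salt term: 16.6 × (-0.215) = -3.569
GC term: 0.41 × 58.621 = 24.035; length term: −600/29 = −20.69
Tm = 81.5 + (-3.569) + 24.035 − 20.69 = 81.276 → 81.3°C

81.3°C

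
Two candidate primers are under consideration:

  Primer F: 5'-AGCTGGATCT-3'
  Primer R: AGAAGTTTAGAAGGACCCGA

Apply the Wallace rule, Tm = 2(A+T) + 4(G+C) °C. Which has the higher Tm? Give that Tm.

Primer F: A+T=5, G+C=5 → Tm = 2(5)+4(5) = 30°C
Primer R: A+T=11, G+C=9 → Tm = 2(11)+4(9) = 58°C
30°C vs 58°C → primer R is higher.

Primer R, 58°C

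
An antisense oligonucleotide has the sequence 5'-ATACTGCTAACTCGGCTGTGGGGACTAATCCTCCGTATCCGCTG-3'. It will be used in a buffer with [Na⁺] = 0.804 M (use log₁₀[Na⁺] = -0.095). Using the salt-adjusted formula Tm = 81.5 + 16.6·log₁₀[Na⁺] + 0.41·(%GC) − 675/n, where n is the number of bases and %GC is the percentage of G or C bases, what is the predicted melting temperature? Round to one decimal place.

86.9°C

Length n = 44. Counting bases: A=8, G=11, C=13, T=12
G+C = 24, so %GC = 24/44 × 100 = 54.545%
Salt term: 16.6 × (-0.095) = -1.577
GC term: 0.41 × 54.545 = 22.363; length term: −675/44 = −15.341
Tm = 81.5 + (-1.577) + 22.363 − 15.341 = 86.945 → 86.9°C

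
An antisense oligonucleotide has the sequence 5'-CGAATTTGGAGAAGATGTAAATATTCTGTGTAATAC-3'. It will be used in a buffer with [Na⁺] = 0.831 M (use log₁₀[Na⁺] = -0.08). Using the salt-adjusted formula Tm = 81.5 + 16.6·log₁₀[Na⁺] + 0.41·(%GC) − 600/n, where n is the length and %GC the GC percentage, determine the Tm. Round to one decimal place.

Length n = 36. Base counts: C=3, A=13, T=12, G=8
G+C = 11, so %GC = 11/36 × 100 = 30.556%
Salt term: 16.6 × (-0.08) = -1.328
GC term: 0.41 × 30.556 = 12.528; length term: −600/36 = −16.667
Tm = 81.5 + (-1.328) + 12.528 − 16.667 = 76.033 → 76.0°C

76.0°C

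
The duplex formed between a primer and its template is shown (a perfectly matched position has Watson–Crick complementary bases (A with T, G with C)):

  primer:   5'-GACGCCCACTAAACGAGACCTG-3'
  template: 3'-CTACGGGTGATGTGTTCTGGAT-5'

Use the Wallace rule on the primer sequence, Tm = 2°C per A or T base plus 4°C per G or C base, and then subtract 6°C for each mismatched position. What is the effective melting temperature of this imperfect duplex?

Primer base counts: A=7, T=2, G=5, C=8 → A+T=9, G+C=13
Perfect-match Tm = 2(9) + 4(13) = 18 + 52 = 70°C
Mismatches (positions where the bases are not complementary): 4 (at positions 3, 12, 15, 22)
Effective Tm = 70 − 4×6 = 70 − 24 = 46°C

46°C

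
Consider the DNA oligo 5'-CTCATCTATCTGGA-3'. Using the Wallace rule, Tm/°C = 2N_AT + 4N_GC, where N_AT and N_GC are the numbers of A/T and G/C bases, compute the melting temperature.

Scanning the sequence gives G=2, T=5, A=3, C=4.
So N_AT = 8 and N_GC = 6.
Tm = 2(8) + 4(6) = 16 + 24 = 40°C

40°C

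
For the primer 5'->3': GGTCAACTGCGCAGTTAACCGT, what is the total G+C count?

12

Counting bases: T=5, G=6, C=6, A=5
Total G or C: 6 + 6 = 12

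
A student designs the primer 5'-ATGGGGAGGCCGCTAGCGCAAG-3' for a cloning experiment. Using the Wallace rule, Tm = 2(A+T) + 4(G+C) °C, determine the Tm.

74°C

Scanning the sequence gives C=5, G=10, A=5, T=2.
AT pairs contribute 7, GC pairs contribute 15.
Tm = 4·15 + 2·7 = 60 + 14 = 74°C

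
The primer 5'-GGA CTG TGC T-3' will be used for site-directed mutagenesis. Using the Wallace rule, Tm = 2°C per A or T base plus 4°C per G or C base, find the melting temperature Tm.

32°C

Scanning the sequence gives A=1, T=3, G=4, C=2.
A+T = 4, G+C = 6
Tm = 2(4) + 4(6) = 8 + 24 = 32°C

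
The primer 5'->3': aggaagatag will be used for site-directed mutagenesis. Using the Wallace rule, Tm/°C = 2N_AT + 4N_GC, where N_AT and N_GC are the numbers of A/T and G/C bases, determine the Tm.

Scanning the sequence gives C=0, G=4, T=1, A=5.
So N_AT = 6 and N_GC = 4.
Tm = 2(6) + 4(4) = 12 + 16 = 28°C

28°C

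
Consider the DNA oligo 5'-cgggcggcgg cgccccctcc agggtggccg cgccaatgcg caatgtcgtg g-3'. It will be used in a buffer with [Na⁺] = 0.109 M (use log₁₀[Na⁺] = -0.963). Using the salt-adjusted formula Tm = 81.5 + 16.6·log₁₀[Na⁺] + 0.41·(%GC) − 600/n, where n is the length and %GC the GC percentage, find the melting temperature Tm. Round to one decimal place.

Length n = 51. Scanning the sequence gives G=21, A=5, T=6, C=19.
G+C = 40, so %GC = 40/51 × 100 = 78.431%
Salt term: 16.6 × (-0.963) = -15.986
GC term: 0.41 × 78.431 = 32.157; length term: −600/51 = −11.765
Tm = 81.5 + (-15.986) + 32.157 − 11.765 = 85.906 → 85.9°C

85.9°C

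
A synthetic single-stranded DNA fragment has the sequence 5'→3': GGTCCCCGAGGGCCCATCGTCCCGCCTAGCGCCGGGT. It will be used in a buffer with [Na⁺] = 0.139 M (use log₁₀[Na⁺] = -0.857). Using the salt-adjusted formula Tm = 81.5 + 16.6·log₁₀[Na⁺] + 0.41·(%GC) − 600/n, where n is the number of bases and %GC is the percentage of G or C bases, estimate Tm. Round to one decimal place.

83.2°C

Length n = 37. Base counts: A=3, C=16, G=13, T=5
G+C = 29, so %GC = 29/37 × 100 = 78.378%
Salt term: 16.6 × (-0.857) = -14.226
GC term: 0.41 × 78.378 = 32.135; length term: −600/37 = −16.216
Tm = 81.5 + (-14.226) + 32.135 − 16.216 = 83.193 → 83.2°C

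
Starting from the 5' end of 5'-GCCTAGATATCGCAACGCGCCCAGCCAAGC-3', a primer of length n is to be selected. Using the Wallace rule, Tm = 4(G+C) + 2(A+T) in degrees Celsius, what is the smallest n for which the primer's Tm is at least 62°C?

First 19 bases: GCCTAGATATCGCAACGCG → Tm = 60°C (< 62°C)
First 20 bases: GCCTAGATATCGCAACGCGC → Tm = 64°C (≥ 62°C)
Each additional base adds 2°C (A/T) or 4°C (G/C), so Tm is non-decreasing in n; n = 20 is the first length to reach 62°C.

n = 20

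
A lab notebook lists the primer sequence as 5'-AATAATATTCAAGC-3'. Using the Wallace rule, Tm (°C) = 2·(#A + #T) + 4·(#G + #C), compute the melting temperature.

Scanning the sequence gives T=4, A=7, G=1, C=2.
AT pairs contribute 11, GC pairs contribute 3.
Tm = 4·3 + 2·11 = 12 + 22 = 34°C

34°C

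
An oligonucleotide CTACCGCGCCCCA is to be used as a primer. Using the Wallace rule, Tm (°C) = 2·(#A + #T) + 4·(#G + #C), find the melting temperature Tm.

46°C

Base counts: C=8, A=2, G=2, T=1
AT pairs contribute 3, GC pairs contribute 10.
Tm = 4·10 + 2·3 = 40 + 6 = 46°C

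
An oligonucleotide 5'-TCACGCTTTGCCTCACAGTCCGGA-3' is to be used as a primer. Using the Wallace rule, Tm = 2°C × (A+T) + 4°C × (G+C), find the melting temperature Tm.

A=4, G=5, T=6, C=9
AT pairs contribute 10, GC pairs contribute 14.
Tm = 2(10) + 4(14) = 20 + 56 = 76°C

76°C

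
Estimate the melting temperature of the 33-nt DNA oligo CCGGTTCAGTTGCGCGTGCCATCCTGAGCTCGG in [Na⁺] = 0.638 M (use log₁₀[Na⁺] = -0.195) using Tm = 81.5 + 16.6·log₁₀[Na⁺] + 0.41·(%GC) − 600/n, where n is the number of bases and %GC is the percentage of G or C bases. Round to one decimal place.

87.4°C

Length n = 33. Base counts: C=11, G=11, A=3, T=8
G+C = 22, so %GC = 22/33 × 100 = 66.667%
Salt term: 16.6 × (-0.195) = -3.237
GC term: 0.41 × 66.667 = 27.333; length term: −600/33 = −18.182
Tm = 81.5 + (-3.237) + 27.333 − 18.182 = 87.414 → 87.4°C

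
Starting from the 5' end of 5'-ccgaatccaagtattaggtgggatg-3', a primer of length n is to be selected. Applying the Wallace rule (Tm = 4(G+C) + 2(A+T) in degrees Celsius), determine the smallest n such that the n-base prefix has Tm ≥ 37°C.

First 12 bases: CCGAATCCAAGT → Tm = 36°C (< 37°C)
First 13 bases: CCGAATCCAAGTA → Tm = 38°C (≥ 37°C)
Since every base adds ≥2°C, Tm only increases with n, so the threshold is first crossed at n = 13.

n = 13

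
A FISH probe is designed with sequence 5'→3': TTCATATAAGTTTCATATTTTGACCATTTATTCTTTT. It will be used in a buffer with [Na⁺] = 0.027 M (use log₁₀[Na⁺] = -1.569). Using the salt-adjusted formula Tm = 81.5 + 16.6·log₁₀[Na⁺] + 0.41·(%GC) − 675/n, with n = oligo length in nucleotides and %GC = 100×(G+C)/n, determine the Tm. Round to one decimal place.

45.0°C

Length n = 37. Base counts: C=5, T=21, A=9, G=2
G+C = 7, so %GC = 7/37 × 100 = 18.919%
Salt term: 16.6 × (-1.569) = -26.045
GC term: 0.41 × 18.919 = 7.757; length term: −675/37 = −18.243
Tm = 81.5 + (-26.045) + 7.757 − 18.243 = 44.969 → 45.0°C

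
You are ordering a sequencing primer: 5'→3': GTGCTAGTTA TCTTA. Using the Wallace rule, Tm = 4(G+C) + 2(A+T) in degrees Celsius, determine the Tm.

Counting bases: T=7, A=3, G=3, C=2
AT pairs contribute 10, GC pairs contribute 5.
Tm = 4·5 + 2·10 = 20 + 20 = 40°C

40°C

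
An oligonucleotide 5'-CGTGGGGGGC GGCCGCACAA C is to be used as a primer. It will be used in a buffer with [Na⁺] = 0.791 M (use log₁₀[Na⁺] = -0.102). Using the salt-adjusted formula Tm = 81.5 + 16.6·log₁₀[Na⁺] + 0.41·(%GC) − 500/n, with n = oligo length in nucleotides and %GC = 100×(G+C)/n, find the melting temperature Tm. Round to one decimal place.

Length n = 21. C=7, T=1, A=3, G=10
G+C = 17, so %GC = 17/21 × 100 = 80.952%
Salt term: 16.6 × (-0.102) = -1.693
GC term: 0.41 × 80.952 = 33.19; length term: −500/21 = −23.81
Tm = 81.5 + (-1.693) + 33.19 − 23.81 = 89.187 → 89.2°C

89.2°C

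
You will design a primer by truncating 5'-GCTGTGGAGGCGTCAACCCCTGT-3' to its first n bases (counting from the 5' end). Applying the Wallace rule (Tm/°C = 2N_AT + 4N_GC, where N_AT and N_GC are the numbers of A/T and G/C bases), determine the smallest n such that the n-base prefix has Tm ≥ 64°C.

First 18 bases: GCTGTGGAGGCGTCAACC → Tm = 60°C (< 64°C)
First 19 bases: GCTGTGGAGGCGTCAACCC → Tm = 64°C (≥ 64°C)
Each additional base adds 2°C (A/T) or 4°C (G/C), so Tm is non-decreasing in n; n = 19 is the first length to reach 64°C.

n = 19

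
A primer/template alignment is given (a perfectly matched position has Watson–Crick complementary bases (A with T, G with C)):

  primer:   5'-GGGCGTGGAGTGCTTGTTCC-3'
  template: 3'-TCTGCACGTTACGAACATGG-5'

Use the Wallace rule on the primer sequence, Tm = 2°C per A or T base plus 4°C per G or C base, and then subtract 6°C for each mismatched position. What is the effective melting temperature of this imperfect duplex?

Primer base counts: A=1, T=6, G=9, C=4 → A+T=7, G+C=13
Perfect-match Tm = 2(7) + 4(13) = 14 + 52 = 66°C
Mismatches (positions where the bases are not complementary): 5 (at positions 1, 3, 8, 10, 18)
Effective Tm = 66 − 5×6 = 66 − 30 = 36°C

36°C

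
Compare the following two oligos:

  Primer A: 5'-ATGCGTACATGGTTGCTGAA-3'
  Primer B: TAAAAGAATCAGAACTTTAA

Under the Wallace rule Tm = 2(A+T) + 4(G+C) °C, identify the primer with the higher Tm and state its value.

Primer A: A+T=11, G+C=9 → Tm = 2(11)+4(9) = 58°C
Primer B: A+T=16, G+C=4 → Tm = 2(16)+4(4) = 48°C
58°C vs 48°C → primer A is higher.

Primer A, 58°C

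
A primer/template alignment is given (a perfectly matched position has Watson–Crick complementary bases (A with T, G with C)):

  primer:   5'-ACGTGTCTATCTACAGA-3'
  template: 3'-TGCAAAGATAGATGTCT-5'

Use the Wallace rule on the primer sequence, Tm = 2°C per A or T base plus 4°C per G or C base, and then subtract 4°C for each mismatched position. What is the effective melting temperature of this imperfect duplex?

44°C

Primer base counts: A=5, T=5, G=3, C=4 → A+T=10, G+C=7
Perfect-match Tm = 2(10) + 4(7) = 20 + 28 = 48°C
Mismatches (positions where the bases are not complementary): 1 (at position 5)
Effective Tm = 48 − 1×4 = 48 − 4 = 44°C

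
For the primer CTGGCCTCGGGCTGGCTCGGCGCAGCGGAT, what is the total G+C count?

Scanning the sequence gives C=10, A=2, G=13, T=5.
G+C = 13 + 10 = 23

23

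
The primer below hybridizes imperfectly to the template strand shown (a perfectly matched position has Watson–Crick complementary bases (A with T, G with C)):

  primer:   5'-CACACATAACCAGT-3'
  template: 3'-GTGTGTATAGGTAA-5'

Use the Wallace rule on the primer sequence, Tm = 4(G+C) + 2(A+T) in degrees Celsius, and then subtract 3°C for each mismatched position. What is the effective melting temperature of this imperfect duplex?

Primer base counts: A=6, T=2, G=1, C=5 → A+T=8, G+C=6
Perfect-match Tm = 2(8) + 4(6) = 16 + 24 = 40°C
Mismatches (positions where the bases are not complementary): 2 (at positions 9, 13)
Effective Tm = 40 − 2×3 = 40 − 6 = 34°C

34°C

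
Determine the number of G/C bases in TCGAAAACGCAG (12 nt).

Scanning the sequence gives A=5, G=3, C=3, T=1.
Total G or C: 3 + 3 = 6

6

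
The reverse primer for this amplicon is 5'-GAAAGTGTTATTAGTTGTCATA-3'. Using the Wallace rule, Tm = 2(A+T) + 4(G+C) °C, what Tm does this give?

Counting bases: G=5, C=1, A=7, T=9
A+T = 16, G+C = 6
Tm = 2(16) + 4(6) = 32 + 24 = 56°C

56°C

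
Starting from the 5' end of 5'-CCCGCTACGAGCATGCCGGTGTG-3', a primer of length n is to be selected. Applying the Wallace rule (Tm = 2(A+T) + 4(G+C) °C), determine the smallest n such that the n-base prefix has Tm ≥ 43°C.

First 12 bases: CCCGCTACGAGC → Tm = 42°C (< 43°C)
First 13 bases: CCCGCTACGAGCA → Tm = 44°C (≥ 43°C)
Since every base adds ≥2°C, Tm only increases with n, so the threshold is first crossed at n = 13.

n = 13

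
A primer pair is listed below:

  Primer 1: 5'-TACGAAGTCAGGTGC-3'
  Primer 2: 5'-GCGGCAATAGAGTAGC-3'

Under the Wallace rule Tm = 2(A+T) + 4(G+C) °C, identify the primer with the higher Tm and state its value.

Primer 2, 50°C

Primer 1: A+T=7, G+C=8 → Tm = 2(7)+4(8) = 46°C
Primer 2: A+T=7, G+C=9 → Tm = 2(7)+4(9) = 50°C
46°C vs 50°C → primer 2 is higher.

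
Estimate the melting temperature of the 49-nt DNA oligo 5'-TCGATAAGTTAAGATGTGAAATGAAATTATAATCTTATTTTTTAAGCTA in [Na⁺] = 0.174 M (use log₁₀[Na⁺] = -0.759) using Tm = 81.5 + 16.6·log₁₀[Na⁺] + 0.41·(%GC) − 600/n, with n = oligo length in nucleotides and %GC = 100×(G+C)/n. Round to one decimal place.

65.0°C

Length n = 49. T=20, G=7, A=19, C=3
G+C = 10, so %GC = 10/49 × 100 = 20.408%
Salt term: 16.6 × (-0.759) = -12.599
GC term: 0.41 × 20.408 = 8.367; length term: −600/49 = −12.245
Tm = 81.5 + (-12.599) + 8.367 − 12.245 = 65.023 → 65.0°C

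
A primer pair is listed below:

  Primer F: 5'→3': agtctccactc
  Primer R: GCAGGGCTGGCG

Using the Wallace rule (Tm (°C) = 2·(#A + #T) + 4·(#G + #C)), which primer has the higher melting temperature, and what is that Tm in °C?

Primer R, 44°C

Primer F: A+T=5, G+C=6 → Tm = 2(5)+4(6) = 34°C
Primer R: A+T=2, G+C=10 → Tm = 2(2)+4(10) = 44°C
34°C vs 44°C → primer R is higher.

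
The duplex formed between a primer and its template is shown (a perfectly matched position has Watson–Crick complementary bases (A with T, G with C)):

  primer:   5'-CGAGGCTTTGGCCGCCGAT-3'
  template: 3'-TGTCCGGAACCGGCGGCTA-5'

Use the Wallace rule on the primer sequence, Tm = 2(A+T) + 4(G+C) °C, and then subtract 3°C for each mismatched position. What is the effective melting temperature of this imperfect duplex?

55°C

Primer base counts: A=2, T=4, G=7, C=6 → A+T=6, G+C=13
Perfect-match Tm = 2(6) + 4(13) = 12 + 52 = 64°C
Mismatches (positions where the bases are not complementary): 3 (at positions 1, 2, 7)
Effective Tm = 64 − 3×3 = 64 − 9 = 55°C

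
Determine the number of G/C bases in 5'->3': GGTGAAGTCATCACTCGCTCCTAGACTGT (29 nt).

Base counts: G=7, T=8, A=6, C=8
Total G or C: 7 + 8 = 15

15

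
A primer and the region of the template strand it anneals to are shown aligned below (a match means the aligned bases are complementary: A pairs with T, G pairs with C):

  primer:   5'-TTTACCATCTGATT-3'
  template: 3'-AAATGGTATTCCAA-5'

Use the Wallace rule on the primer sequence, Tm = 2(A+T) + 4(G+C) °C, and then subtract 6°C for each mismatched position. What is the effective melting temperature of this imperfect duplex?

Primer base counts: A=3, T=7, G=1, C=3 → A+T=10, G+C=4
Perfect-match Tm = 2(10) + 4(4) = 20 + 16 = 36°C
Mismatches (positions where the bases are not complementary): 3 (at positions 9, 10, 12)
Effective Tm = 36 − 3×6 = 36 − 18 = 18°C

18°C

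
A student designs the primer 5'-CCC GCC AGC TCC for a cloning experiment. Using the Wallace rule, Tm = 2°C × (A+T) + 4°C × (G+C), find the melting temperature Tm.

Counting bases: T=1, C=8, G=2, A=1
AT pairs contribute 2, GC pairs contribute 10.
Tm = 2×2 + 4×10 = 44°C

44°C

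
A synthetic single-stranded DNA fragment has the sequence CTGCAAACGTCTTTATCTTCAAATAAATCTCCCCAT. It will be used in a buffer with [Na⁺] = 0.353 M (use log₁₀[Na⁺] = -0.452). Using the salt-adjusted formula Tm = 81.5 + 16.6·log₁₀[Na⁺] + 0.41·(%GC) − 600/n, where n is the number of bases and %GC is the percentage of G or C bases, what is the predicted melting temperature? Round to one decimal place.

Length n = 36. Counting bases: C=11, A=11, G=2, T=12
G+C = 13, so %GC = 13/36 × 100 = 36.111%
Salt term: 16.6 × (-0.452) = -7.503
GC term: 0.41 × 36.111 = 14.806; length term: −600/36 = −16.667
Tm = 81.5 + (-7.503) + 14.806 − 16.667 = 72.136 → 72.1°C

72.1°C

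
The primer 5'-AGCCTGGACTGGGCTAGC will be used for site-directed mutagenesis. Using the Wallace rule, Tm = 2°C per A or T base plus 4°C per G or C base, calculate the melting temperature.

G=7, A=3, T=3, C=5
A+T = 6, G+C = 12
Tm = 2×6 + 4×12 = 60°C

60°C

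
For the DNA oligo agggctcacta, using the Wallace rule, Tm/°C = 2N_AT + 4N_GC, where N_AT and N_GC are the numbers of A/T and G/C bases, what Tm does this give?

34°C

Base counts: T=2, G=3, C=3, A=3
AT pairs contribute 5, GC pairs contribute 6.
Tm = 4·6 + 2·5 = 24 + 10 = 34°C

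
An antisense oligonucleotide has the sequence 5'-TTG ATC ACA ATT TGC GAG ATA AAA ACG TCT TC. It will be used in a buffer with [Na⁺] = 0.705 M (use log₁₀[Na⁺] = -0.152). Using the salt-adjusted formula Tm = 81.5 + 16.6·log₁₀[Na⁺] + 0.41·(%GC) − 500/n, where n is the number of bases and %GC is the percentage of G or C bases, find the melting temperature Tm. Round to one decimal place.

Length n = 32. Counting bases: T=10, C=6, G=5, A=11
G+C = 11, so %GC = 11/32 × 100 = 34.375%
Salt term: 16.6 × (-0.152) = -2.523
GC term: 0.41 × 34.375 = 14.094; length term: −500/32 = −15.625
Tm = 81.5 + (-2.523) + 14.094 − 15.625 = 77.446 → 77.4°C

77.4°C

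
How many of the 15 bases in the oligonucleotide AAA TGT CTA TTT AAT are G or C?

Scanning the sequence gives T=7, C=1, A=6, G=1.
G+C = 1 + 1 = 2

2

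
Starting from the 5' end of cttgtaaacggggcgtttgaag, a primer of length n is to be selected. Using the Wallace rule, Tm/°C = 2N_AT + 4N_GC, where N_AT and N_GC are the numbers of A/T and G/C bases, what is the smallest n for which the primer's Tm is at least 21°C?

First 8 bases: CTTGTAAA → Tm = 20°C (< 21°C)
First 9 bases: CTTGTAAAC → Tm = 24°C (≥ 21°C)
Since every base adds ≥2°C, Tm only increases with n, so the threshold is first crossed at n = 9.

n = 9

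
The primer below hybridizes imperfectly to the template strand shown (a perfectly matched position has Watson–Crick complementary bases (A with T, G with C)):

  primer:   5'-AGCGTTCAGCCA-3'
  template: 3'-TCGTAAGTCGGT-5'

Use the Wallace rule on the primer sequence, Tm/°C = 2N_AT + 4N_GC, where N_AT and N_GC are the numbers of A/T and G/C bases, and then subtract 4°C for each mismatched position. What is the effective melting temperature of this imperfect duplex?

34°C

Primer base counts: A=3, T=2, G=3, C=4 → A+T=5, G+C=7
Perfect-match Tm = 2(5) + 4(7) = 10 + 28 = 38°C
Mismatches (positions where the bases are not complementary): 1 (at position 4)
Effective Tm = 38 − 1×4 = 38 − 4 = 34°C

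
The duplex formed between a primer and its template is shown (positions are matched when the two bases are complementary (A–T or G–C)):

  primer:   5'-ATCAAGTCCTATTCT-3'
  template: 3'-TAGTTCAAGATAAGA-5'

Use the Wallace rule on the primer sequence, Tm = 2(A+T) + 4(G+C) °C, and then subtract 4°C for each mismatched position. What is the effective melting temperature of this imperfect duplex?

Primer base counts: A=4, T=6, G=1, C=4 → A+T=10, G+C=5
Perfect-match Tm = 2(10) + 4(5) = 20 + 20 = 40°C
Mismatches (positions where the bases are not complementary): 1 (at position 8)
Effective Tm = 40 − 1×4 = 40 − 4 = 36°C

36°C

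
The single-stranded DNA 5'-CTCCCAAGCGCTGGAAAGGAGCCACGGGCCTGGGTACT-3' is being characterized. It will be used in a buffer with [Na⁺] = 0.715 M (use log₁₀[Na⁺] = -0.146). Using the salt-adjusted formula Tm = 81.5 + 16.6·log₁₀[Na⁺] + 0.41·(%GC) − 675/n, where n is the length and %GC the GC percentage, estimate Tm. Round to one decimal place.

88.3°C

Length n = 38. T=5, G=13, C=12, A=8
G+C = 25, so %GC = 25/38 × 100 = 65.789%
Salt term: 16.6 × (-0.146) = -2.424
GC term: 0.41 × 65.789 = 26.973; length term: −675/38 = −17.763
Tm = 81.5 + (-2.424) + 26.973 − 17.763 = 88.286 → 88.3°C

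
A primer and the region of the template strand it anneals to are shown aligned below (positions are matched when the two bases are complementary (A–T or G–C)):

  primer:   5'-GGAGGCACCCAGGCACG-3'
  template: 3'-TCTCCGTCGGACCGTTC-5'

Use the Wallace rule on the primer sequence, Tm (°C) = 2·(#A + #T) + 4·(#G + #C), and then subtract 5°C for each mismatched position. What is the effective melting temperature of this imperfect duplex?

40°C

Primer base counts: A=4, T=0, G=7, C=6 → A+T=4, G+C=13
Perfect-match Tm = 2(4) + 4(13) = 8 + 52 = 60°C
Mismatches (positions where the bases are not complementary): 4 (at positions 1, 8, 11, 16)
Effective Tm = 60 − 4×5 = 60 − 20 = 40°C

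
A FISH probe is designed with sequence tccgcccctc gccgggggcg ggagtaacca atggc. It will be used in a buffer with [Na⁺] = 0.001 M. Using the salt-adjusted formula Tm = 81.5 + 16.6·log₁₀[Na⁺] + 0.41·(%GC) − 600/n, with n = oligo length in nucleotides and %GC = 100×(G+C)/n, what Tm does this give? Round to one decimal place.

45.0°C

Length n = 35. Counting bases: T=4, A=5, G=13, C=13
G+C = 26, so %GC = 26/35 × 100 = 74.286%
Salt term: 16.6 × (-3) = -49.8
GC term: 0.41 × 74.286 = 30.457; length term: −600/35 = −17.143
Tm = 81.5 + (-49.8) + 30.457 − 17.143 = 45.014 → 45.0°C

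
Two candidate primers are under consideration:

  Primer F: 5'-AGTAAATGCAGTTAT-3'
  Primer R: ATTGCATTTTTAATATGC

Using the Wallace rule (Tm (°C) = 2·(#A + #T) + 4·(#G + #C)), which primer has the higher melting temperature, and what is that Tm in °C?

Primer F: A+T=11, G+C=4 → Tm = 2(11)+4(4) = 38°C
Primer R: A+T=14, G+C=4 → Tm = 2(14)+4(4) = 44°C
38°C vs 44°C → primer R is higher.

Primer R, 44°C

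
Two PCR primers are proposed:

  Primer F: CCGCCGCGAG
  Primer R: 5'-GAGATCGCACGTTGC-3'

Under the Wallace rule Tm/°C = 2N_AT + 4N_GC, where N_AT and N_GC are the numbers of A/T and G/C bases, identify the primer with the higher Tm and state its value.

Primer F: A+T=1, G+C=9 → Tm = 2(1)+4(9) = 38°C
Primer R: A+T=6, G+C=9 → Tm = 2(6)+4(9) = 48°C
38°C vs 48°C → primer R is higher.

Primer R, 48°C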